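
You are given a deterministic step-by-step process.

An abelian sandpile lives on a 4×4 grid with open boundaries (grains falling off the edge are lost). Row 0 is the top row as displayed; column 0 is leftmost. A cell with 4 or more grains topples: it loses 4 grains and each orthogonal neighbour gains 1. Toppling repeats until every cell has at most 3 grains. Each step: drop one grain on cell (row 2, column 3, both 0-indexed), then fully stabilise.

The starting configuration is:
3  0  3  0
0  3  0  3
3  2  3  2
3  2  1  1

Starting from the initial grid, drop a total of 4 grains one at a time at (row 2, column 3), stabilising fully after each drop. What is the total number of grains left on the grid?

0) 3  0  3  0
0  3  0  3
3  2  3  2
3  2  1  1
1) 3  0  3  0
0  3  0  3
3  2  3  3
3  2  1  1
2) 3  0  3  1
0  3  2  0
3  3  0  2
3  2  2  2
3) 3  0  3  1
0  3  2  0
3  3  0  3
3  2  2  2
4) 3  0  3  1
0  3  2  1
3  3  1  0
3  2  2  3

30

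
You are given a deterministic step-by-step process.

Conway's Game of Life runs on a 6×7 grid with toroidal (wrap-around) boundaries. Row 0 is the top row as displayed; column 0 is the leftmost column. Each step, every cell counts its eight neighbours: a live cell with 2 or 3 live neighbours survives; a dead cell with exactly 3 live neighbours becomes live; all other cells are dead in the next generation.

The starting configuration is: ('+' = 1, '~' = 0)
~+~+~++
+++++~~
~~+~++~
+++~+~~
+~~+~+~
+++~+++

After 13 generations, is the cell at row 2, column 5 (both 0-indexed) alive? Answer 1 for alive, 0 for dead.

0

k=0  ~+~+~++
+++++~~
~~+~++~
+++~+~~
+~~+~+~
+++~+++
k=1  ~~~~~~~
+~~~~~~
~~~~~++
+~+~~~~
~~~~~~~
~~~~~~~
k=2  ~~~~~~~
~~~~~~+
++~~~~+
~~~~~~+
~~~~~~~
~~~~~~~
k=3  ~~~~~~~
~~~~~~+
~~~~~++
~~~~~~+
~~~~~~~
~~~~~~~
k=4  ~~~~~~~
~~~~~++
+~~~~++
~~~~~++
~~~~~~~
~~~~~~~
k=5  ~~~~~~~
+~~~~+~
+~~~+~~
+~~~~+~
~~~~~~~
~~~~~~~
k=6  ~~~~~~~
~~~~~~+
++~~++~
~~~~~~+
~~~~~~~
~~~~~~~
k=7  ~~~~~~~
+~~~~++
+~~~~+~
+~~~~++
~~~~~~~
~~~~~~~
k=8  ~~~~~~+
+~~~~+~
~+~~+~~
+~~~~+~
~~~~~~+
~~~~~~~
k=9  ~~~~~~+
+~~~~++
++~~++~
+~~~~++
~~~~~~+
~~~~~~~
k=10  +~~~~++
~+~~+~~
~+~~+~~
~+~~+~~
+~~~~++
~~~~~~~
k=11  +~~~~++
~+~~+~+
++++++~
~+~~+~+
+~~~~++
~~~~~~~
k=12  +~~~~++
~~~~~~~
~~~~~~~
~~~~~~~
+~~~~++
~~~~~~~
k=13  ~~~~~~+
~~~~~~+
~~~~~~~
~~~~~~+
~~~~~~+
~~~~~~~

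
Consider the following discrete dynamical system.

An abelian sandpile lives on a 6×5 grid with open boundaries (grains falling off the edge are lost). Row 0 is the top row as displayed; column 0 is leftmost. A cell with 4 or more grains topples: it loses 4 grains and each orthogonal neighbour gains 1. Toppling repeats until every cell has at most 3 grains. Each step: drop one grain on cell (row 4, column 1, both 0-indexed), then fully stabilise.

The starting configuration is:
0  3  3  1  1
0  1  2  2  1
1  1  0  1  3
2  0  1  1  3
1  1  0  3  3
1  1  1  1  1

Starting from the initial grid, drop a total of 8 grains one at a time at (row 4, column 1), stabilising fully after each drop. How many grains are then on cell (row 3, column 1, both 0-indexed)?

t=0: 0  3  3  1  1
0  1  2  2  1
1  1  0  1  3
2  0  1  1  3
1  1  0  3  3
1  1  1  1  1
t=1: 0  3  3  1  1
0  1  2  2  1
1  1  0  1  3
2  0  1  1  3
1  2  0  3  3
1  1  1  1  1
t=2: 0  3  3  1  1
0  1  2  2  1
1  1  0  1  3
2  0  1  1  3
1  3  0  3  3
1  1  1  1  1
t=3: 0  3  3  1  1
0  1  2  2  1
1  1  0  1  3
2  1  1  1  3
2  0  1  3  3
1  2  1  1  1
t=4: 0  3  3  1  1
0  1  2  2  1
1  1  0  1  3
2  1  1  1  3
2  1  1  3  3
1  2  1  1  1
t=5: 0  3  3  1  1
0  1  2  2  1
1  1  0  1  3
2  1  1  1  3
2  2  1  3  3
1  2  1  1  1
t=6: 0  3  3  1  1
0  1  2  2  1
1  1  0  1  3
2  1  1  1  3
2  3  1  3  3
1  2  1  1  1
t=7: 0  3  3  1  1
0  1  2  2  1
1  1  0  1  3
2  2  1  1  3
3  0  2  3  3
1  3  1  1  1
t=8: 0  3  3  1  1
0  1  2  2  1
1  1  0  1  3
2  2  1  1  3
3  1  2  3  3
1  3  1  1  1

2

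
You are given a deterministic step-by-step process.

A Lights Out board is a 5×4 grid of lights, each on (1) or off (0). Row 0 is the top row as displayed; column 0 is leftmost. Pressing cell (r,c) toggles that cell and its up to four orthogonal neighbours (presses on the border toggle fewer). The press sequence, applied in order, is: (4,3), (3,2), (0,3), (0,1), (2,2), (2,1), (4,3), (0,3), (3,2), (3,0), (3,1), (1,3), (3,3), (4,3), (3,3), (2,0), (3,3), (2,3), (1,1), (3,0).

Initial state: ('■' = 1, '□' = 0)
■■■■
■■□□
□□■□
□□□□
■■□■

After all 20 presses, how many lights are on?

[0] ■■■■
■■□□
□□■□
□□□□
■■□■
[1] ■■■■
■■□□
□□■□
□□□■
■■■□
[2] ■■■■
■■□□
□□□□
□■■□
■■□□
[3] ■■□□
■■□■
□□□□
□■■□
■■□□
[4] □□■□
■□□■
□□□□
□■■□
■■□□
[5] □□■□
■□■■
□■■■
□■□□
■■□□
[6] □□■□
■■■■
■□□■
□□□□
■■□□
[7] □□■□
■■■■
■□□■
□□□■
■■■■
[8] □□□■
■■■□
■□□■
□□□■
■■■■
[9] □□□■
■■■□
■□■■
□■■□
■■□■
[10] □□□■
■■■□
□□■■
■□■□
□■□■
[11] □□□■
■■■□
□■■■
□■□□
□□□■
[12] □□□□
■■□■
□■■□
□■□□
□□□■
[13] □□□□
■■□■
□■■■
□■■■
□□□□
[14] □□□□
■■□■
□■■■
□■■□
□□■■
[15] □□□□
■■□■
□■■□
□■□■
□□■□
[16] □□□□
□■□■
■□■□
■■□■
□□■□
[17] □□□□
□■□■
■□■■
■■■□
□□■■
[18] □□□□
□■□□
■□□□
■■■■
□□■■
[19] □■□□
■□■□
■■□□
■■■■
□□■■
[20] □■□□
■□■□
□■□□
□□■■
■□■■

9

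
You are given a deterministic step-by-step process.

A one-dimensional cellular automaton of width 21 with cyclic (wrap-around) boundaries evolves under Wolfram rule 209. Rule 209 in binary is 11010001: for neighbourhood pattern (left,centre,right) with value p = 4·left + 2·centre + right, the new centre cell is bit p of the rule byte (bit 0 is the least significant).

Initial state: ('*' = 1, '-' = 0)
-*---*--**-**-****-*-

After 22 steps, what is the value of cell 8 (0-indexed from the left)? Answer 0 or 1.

0

0) -*---*--**-**-****-*-
1) --**--*--*--*--***--*
2) *--**--*--*--*--***--
3) -*--**--*--*--*--***-
4) --*--**--*--*--*--***
5) *--*--**--*--*--*--**
6) **--*--**--*--*--*--*
7) ***--*--**--*--*--*--
8) -***--*--**--*--*--*-
9) --***--*--**--*--*--*
10) *--***--*--**--*--*--
11) -*--***--*--**--*--*-
12) --*--***--*--**--*--*
13) *--*--***--*--**--*--
14) -*--*--***--*--**--*-
15) --*--*--***--*--**--*
16) *--*--*--***--*--**--
17) -*--*--*--***--*--**-
18) --*--*--*--***--*--**
19) *--*--*--*--***--*--*
20) **--*--*--*--***--*--
21) -**--*--*--*--***--*-
22) --**--*--*--*--***--*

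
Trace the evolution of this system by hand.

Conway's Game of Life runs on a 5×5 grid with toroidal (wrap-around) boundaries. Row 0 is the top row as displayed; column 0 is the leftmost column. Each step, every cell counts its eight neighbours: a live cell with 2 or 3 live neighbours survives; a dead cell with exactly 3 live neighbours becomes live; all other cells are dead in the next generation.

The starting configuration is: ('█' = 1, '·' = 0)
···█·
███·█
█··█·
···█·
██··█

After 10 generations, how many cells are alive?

4

t=0: ···█·
███·█
█··█·
···█·
██··█
t=1: ···█·
███··
█··█·
·███·
█·███
t=2: ·····
████·
█··█·
·····
█····
t=3: █·█·█
████·
█··█·
····█
·····
t=4: █·█·█
·····
█··█·
····█
█··██
t=5: ██···
██·█·
····█
·····
·█···
t=6: ····█
·██··
█···█
·····
██···
t=7: ··█··
·█·██
██···
·█··█
█····
t=8: █████
·█·██
·█·█·
·█··█
██···
t=9: ·····
·····
·█·█·
·█··█
·····
t=10: ·····
·····
█·█··
█·█··
·····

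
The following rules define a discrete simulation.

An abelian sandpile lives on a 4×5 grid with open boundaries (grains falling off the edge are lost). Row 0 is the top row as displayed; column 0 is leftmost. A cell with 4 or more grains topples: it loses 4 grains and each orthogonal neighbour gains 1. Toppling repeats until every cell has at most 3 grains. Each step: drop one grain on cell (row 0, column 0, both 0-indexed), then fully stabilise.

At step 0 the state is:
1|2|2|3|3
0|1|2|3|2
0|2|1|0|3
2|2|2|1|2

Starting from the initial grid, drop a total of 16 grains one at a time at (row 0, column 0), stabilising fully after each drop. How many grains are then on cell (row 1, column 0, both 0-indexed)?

t=0: 1|2|2|3|3
0|1|2|3|2
0|2|1|0|3
2|2|2|1|2
t=1: 2|2|2|3|3
0|1|2|3|2
0|2|1|0|3
2|2|2|1|2
t=2: 3|2|2|3|3
0|1|2|3|2
0|2|1|0|3
2|2|2|1|2
t=3: 0|3|2|3|3
1|1|2|3|2
0|2|1|0|3
2|2|2|1|2
t=4: 1|3|2|3|3
1|1|2|3|2
0|2|1|0|3
2|2|2|1|2
t=5: 2|3|2|3|3
1|1|2|3|2
0|2|1|0|3
2|2|2|1|2
t=6: 3|3|2|3|3
1|1|2|3|2
0|2|1|0|3
2|2|2|1|2
t=7: 1|0|3|3|3
2|2|2|3|2
0|2|1|0|3
2|2|2|1|2
t=8: 2|0|3|3|3
2|2|2|3|2
0|2|1|0|3
2|2|2|1|2
t=9: 3|0|3|3|3
2|2|2|3|2
0|2|1|0|3
2|2|2|1|2
t=10: 0|1|3|3|3
3|2|2|3|2
0|2|1|0|3
2|2|2|1|2
t=11: 1|1|3|3|3
3|2|2|3|2
0|2|1|0|3
2|2|2|1|2
t=12: 2|1|3|3|3
3|2|2|3|2
0|2|1|0|3
2|2|2|1|2
t=13: 3|1|3|3|3
3|2|2|3|2
0|2|1|0|3
2|2|2|1|2
t=14: 1|2|3|3|3
0|3|2|3|2
1|2|1|0|3
2|2|2|1|2
t=15: 2|2|3|3|3
0|3|2|3|2
1|2|1|0|3
2|2|2|1|2
t=16: 3|2|3|3|3
0|3|2|3|2
1|2|1|0|3
2|2|2|1|2

0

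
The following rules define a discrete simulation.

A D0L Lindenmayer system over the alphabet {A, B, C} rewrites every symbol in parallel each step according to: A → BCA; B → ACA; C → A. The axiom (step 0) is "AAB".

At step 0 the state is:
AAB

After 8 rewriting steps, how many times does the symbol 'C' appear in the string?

[0] AAB
[1] BCABCAACA
[2] ACAABCAACAABCABCAABCA
[3] BCAABCABCAACAABCABCAABCABCAACAABCAACAABCABCAACAABCA
[4] ACAABCABCAACAABCAACAABCABCAABCABCAACAABCAACAABCABCAACAABCA…BCAABCABCAACAABCABCAABCABCAACAABCAACAABCABCAABCABCAACAABCA  (len 123)
[5] BCAABCABCAACAABCAACAABCABCAABCABCAACAABCABCAABCABCAACAABCA…BCAABCABCAACAABCAACAABCABCAACAABCAACAABCABCAABCABCAACAABCA  (len 297)
[6] ACAABCABCAACAABCAACAABCABCAABCABCAACAABCABCAABCABCAACAABCA…BCAABCABCAACAABCAACAABCABCAACAABCAACAABCABCAABCABCAACAABCA  (len 717)
[7] BCAABCABCAACAABCAACAABCABCAABCABCAACAABCABCAABCABCAACAABCA…BCAABCABCAACAABCAACAABCABCAACAABCAACAABCABCAABCABCAACAABCA  (len 1731)
[8] ACAABCABCAACAABCAACAABCABCAABCABCAACAABCABCAABCABCAACAABCA…BCAABCABCAACAABCAACAABCABCAACAABCAACAABCABCAABCABCAACAABCA  (len 4179)

1224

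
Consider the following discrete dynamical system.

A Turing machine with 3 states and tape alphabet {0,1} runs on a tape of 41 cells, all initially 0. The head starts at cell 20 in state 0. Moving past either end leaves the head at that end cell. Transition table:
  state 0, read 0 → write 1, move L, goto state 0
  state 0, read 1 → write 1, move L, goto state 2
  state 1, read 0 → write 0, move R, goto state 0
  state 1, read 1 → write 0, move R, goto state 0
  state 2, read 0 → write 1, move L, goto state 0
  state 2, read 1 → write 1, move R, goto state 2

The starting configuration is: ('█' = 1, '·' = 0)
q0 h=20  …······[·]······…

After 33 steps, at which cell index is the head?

11

step 0: q0 h=20  …······[·]······…
step 1: q0 h=19  …······[·]█·····…
step 2: q0 h=18  …······[·]██····…
step 3: q0 h=17  …······[·]███···…
step 4: q0 h=16  …······[·]████··…
step 5: q0 h=15  …······[·]█████·…
step 6: q0 h=14  …······[·]██████…
step 7: q0 h=13  …······[·]██████…
step 8: q0 h=12  …······[·]██████…
step 9: q0 h=11  …······[·]██████…
step 10: q0 h=10  …······[·]██████…
step 11: q0 h= 9  …······[·]██████…
step 12: q0 h= 8  …······[·]██████…
step 13: q0 h= 7  …······[·]██████…
step 14: q0 h= 6  |······[·]██████…
step 15: q0 h= 5  |·····[·]██████…
step 16: q0 h= 4  |····[·]██████…
step 17: q0 h= 3  |···[·]██████…
step 18: q0 h= 2  |··[·]██████…
step 19: q0 h= 1  |·[·]██████…
step 20: q0 h= 0  |[·]██████…
step 21: q0 h= 0  |[█]██████…
step 22: q2 h= 0  |[█]██████…
step 23: q2 h= 1  |█[█]██████…
step 24: q2 h= 2  |██[█]██████…
step 25: q2 h= 3  |███[█]██████…
step 26: q2 h= 4  |████[█]██████…
step 27: q2 h= 5  |█████[█]██████…
step 28: q2 h= 6  |██████[█]██████…
step 29: q2 h= 7  …██████[█]██████…
step 30: q2 h= 8  …██████[█]██████…
step 31: q2 h= 9  …██████[█]██████…
step 32: q2 h=10  …██████[█]██████…
step 33: q2 h=11  …██████[█]██████…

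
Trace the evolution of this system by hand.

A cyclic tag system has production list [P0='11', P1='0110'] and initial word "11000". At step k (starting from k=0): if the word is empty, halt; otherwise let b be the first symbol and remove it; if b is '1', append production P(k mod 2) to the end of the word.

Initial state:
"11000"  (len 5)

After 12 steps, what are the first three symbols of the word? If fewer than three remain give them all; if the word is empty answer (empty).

110

0) "11000"  (len 5)
1) "100011"  (len 6)
2) "000110110"  (len 9)
3) "00110110"  (len 8)
4) "0110110"  (len 7)
5) "110110"  (len 6)
6) "101100110"  (len 9)
7) "0110011011"  (len 10)
8) "110011011"  (len 9)
9) "1001101111"  (len 10)
10) "0011011110110"  (len 13)
11) "011011110110"  (len 12)
12) "11011110110"  (len 11)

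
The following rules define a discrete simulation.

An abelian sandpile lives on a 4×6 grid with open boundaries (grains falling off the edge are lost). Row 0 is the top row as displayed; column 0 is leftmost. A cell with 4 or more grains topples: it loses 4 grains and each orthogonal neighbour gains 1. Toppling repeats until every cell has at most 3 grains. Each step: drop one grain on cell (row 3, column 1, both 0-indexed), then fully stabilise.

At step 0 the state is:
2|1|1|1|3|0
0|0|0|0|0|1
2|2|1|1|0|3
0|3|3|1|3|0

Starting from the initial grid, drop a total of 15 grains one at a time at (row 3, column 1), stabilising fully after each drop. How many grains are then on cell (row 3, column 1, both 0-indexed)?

3

[0] 2|1|1|1|3|0
0|0|0|0|0|1
2|2|1|1|0|3
0|3|3|1|3|0
[1] 2|1|1|1|3|0
0|0|0|0|0|1
2|3|2|1|0|3
1|1|0|2|3|0
[2] 2|1|1|1|3|0
0|0|0|0|0|1
2|3|2|1|0|3
1|2|0|2|3|0
[3] 2|1|1|1|3|0
0|0|0|0|0|1
2|3|2|1|0|3
1|3|0|2|3|0
[4] 2|1|1|1|3|0
0|1|0|0|0|1
3|0|3|1|0|3
2|1|1|2|3|0
[5] 2|1|1|1|3|0
0|1|0|0|0|1
3|0|3|1|0|3
2|2|1|2|3|0
[6] 2|1|1|1|3|0
0|1|0|0|0|1
3|0|3|1|0|3
2|3|1|2|3|0
[7] 2|1|1|1|3|0
0|1|0|0|0|1
3|1|3|1|0|3
3|0|2|2|3|0
[8] 2|1|1|1|3|0
0|1|0|0|0|1
3|1|3|1|0|3
3|1|2|2|3|0
[9] 2|1|1|1|3|0
0|1|0|0|0|1
3|1|3|1|0|3
3|2|2|2|3|0
[10] 2|1|1|1|3|0
0|1|0|0|0|1
3|1|3|1|0|3
3|3|2|2|3|0
[11] 2|1|1|1|3|0
1|1|0|0|0|1
0|3|3|1|0|3
1|1|3|2|3|0
[12] 2|1|1|1|3|0
1|1|0|0|0|1
0|3|3|1|0|3
1|2|3|2|3|0
[13] 2|1|1|1|3|0
1|1|0|0|0|1
0|3|3|1|0|3
1|3|3|2|3|0
[14] 2|1|1|1|3|0
1|2|1|0|0|1
1|1|1|2|0|3
2|2|1|3|3|0
[15] 2|1|1|1|3|0
1|2|1|0|0|1
1|1|1|2|0|3
2|3|1|3|3|0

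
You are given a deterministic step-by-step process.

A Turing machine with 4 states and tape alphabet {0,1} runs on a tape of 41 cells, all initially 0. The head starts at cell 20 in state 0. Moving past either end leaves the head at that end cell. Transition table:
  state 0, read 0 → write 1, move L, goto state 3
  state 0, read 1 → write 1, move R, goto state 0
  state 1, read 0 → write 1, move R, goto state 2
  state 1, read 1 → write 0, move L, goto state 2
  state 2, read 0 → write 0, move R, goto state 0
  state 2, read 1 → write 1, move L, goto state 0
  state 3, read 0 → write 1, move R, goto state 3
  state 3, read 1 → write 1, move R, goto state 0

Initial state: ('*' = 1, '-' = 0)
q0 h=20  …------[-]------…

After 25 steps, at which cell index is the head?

27

step 0: q0 h=20  …------[-]------…
step 1: q3 h=19  …------[-]*-----…
step 2: q3 h=20  …-----*[*]------…
step 3: q0 h=21  …----**[-]------…
step 4: q3 h=20  …-----*[*]*-----…
step 5: q0 h=21  …----**[*]------…
step 6: q0 h=22  …---***[-]------…
step 7: q3 h=21  …----**[*]*-----…
step 8: q0 h=22  …---***[*]------…
step 9: q0 h=23  …--****[-]------…
step 10: q3 h=22  …---***[*]*-----…
step 11: q0 h=23  …--****[*]------…
step 12: q0 h=24  …-*****[-]------…
step 13: q3 h=23  …--****[*]*-----…
step 14: q0 h=24  …-*****[*]------…
step 15: q0 h=25  …******[-]------…
step 16: q3 h=24  …-*****[*]*-----…
step 17: q0 h=25  …******[*]------…
step 18: q0 h=26  …******[-]------…
step 19: q3 h=25  …******[*]*-----…
step 20: q0 h=26  …******[*]------…
step 21: q0 h=27  …******[-]------…
step 22: q3 h=26  …******[*]*-----…
step 23: q0 h=27  …******[*]------…
step 24: q0 h=28  …******[-]------…
step 25: q3 h=27  …******[*]*-----…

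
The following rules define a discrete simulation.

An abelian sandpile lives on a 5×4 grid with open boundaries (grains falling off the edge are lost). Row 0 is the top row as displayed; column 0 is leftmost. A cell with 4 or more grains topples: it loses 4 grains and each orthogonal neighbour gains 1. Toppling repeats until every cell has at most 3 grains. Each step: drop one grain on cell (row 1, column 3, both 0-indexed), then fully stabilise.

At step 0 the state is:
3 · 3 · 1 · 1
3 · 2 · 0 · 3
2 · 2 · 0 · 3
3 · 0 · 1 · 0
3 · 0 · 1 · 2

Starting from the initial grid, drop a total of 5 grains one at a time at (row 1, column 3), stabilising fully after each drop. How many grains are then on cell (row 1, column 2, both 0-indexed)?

2

gen 0: 3 · 3 · 1 · 1
3 · 2 · 0 · 3
2 · 2 · 0 · 3
3 · 0 · 1 · 0
3 · 0 · 1 · 2
gen 1: 3 · 3 · 1 · 2
3 · 2 · 1 · 1
2 · 2 · 1 · 0
3 · 0 · 1 · 1
3 · 0 · 1 · 2
gen 2: 3 · 3 · 1 · 2
3 · 2 · 1 · 2
2 · 2 · 1 · 0
3 · 0 · 1 · 1
3 · 0 · 1 · 2
gen 3: 3 · 3 · 1 · 2
3 · 2 · 1 · 3
2 · 2 · 1 · 0
3 · 0 · 1 · 1
3 · 0 · 1 · 2
gen 4: 3 · 3 · 1 · 3
3 · 2 · 2 · 0
2 · 2 · 1 · 1
3 · 0 · 1 · 1
3 · 0 · 1 · 2
gen 5: 3 · 3 · 1 · 3
3 · 2 · 2 · 1
2 · 2 · 1 · 1
3 · 0 · 1 · 1
3 · 0 · 1 · 2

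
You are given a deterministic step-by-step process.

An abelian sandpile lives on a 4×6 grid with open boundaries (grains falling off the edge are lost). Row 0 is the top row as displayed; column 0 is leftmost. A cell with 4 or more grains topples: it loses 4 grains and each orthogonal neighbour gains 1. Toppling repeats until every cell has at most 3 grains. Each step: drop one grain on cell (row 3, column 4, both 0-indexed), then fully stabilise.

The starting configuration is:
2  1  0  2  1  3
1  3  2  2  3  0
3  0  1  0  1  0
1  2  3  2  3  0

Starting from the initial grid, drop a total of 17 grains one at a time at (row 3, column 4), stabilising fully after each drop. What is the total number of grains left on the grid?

gen 0: 2  1  0  2  1  3
1  3  2  2  3  0
3  0  1  0  1  0
1  2  3  2  3  0
gen 1: 2  1  0  2  1  3
1  3  2  2  3  0
3  0  1  0  2  0
1  2  3  3  0  1
gen 2: 2  1  0  2  1  3
1  3  2  2  3  0
3  0  1  0  2  0
1  2  3  3  1  1
gen 3: 2  1  0  2  1  3
1  3  2  2  3  0
3  0  1  0  2  0
1  2  3  3  2  1
gen 4: 2  1  0  2  1  3
1  3  2  2  3  0
3  0  1  0  2  0
1  2  3  3  3  1
gen 5: 2  1  0  2  1  3
1  3  2  2  3  0
3  0  2  1  3  0
1  3  0  1  1  2
gen 6: 2  1  0  2  1  3
1  3  2  2  3  0
3  0  2  1  3  0
1  3  0  1  2  2
gen 7: 2  1  0  2  1  3
1  3  2  2  3  0
3  0  2  1  3  0
1  3  0  1  3  2
gen 8: 2  1  0  2  2  3
1  3  2  3  0  1
3  0  2  2  1  1
1  3  0  2  1  3
gen 9: 2  1  0  2  2  3
1  3  2  3  0  1
3  0  2  2  1  1
1  3  0  2  2  3
gen 10: 2  1  0  2  2  3
1  3  2  3  0  1
3  0  2  2  1  1
1  3  0  2  3  3
gen 11: 2  1  0  2  2  3
1  3  2  3  0  1
3  0  2  2  2  2
1  3  0  3  1  0
gen 12: 2  1  0  2  2  3
1  3  2  3  0  1
3  0  2  2  2  2
1  3  0  3  2  0
gen 13: 2  1  0  2  2  3
1  3  2  3  0  1
3  0  2  2  2  2
1  3  0  3  3  0
gen 14: 2  1  0  2  2  3
1  3  2  3  0  1
3  0  2  3  3  2
1  3  1  0  1  1
gen 15: 2  1  0  2  2  3
1  3  2  3  0  1
3  0  2  3  3  2
1  3  1  0  2  1
gen 16: 2  1  0  2  2  3
1  3  2  3  0  1
3  0  2  3  3  2
1  3  1  0  3  1
gen 17: 2  1  0  3  2  3
1  3  3  0  2  1
3  0  3  1  1  3
1  3  1  2  1  2

42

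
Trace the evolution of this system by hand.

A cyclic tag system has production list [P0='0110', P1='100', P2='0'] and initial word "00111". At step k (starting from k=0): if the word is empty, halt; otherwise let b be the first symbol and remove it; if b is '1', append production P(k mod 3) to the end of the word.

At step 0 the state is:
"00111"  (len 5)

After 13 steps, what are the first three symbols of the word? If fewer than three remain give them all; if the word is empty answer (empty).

0) "00111"  (len 5)
1) "0111"  (len 4)
2) "111"  (len 3)
3) "110"  (len 3)
4) "100110"  (len 6)
5) "00110100"  (len 8)
6) "0110100"  (len 7)
7) "110100"  (len 6)
8) "10100100"  (len 8)
9) "01001000"  (len 8)
10) "1001000"  (len 7)
11) "001000100"  (len 9)
12) "01000100"  (len 8)
13) "1000100"  (len 7)

100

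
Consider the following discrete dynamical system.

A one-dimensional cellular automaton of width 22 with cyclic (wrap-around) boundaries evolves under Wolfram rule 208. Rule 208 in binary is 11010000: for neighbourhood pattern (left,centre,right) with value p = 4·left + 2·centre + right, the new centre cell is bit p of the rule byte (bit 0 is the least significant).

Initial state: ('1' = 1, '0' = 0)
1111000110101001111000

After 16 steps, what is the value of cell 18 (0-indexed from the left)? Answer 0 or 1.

1

t=0: 1111000110101001111000
t=1: 0111100010000100111100
t=2: 0011110001000010011110
t=3: 0001111000100001001111
t=4: 1000111100010000100111
t=5: 1100011110001000010011
t=6: 1110001111000100001001
t=7: 1111000111100010000100
t=8: 0111100011110001000010
t=9: 0011110001111000100001
t=10: 1001111000111100010000
t=11: 0100111100011110001000
t=12: 0010011110001111000100
t=13: 0001001111000111100010
t=14: 0000100111100011110001
t=15: 1000010011110001111000
t=16: 0100001001111000111100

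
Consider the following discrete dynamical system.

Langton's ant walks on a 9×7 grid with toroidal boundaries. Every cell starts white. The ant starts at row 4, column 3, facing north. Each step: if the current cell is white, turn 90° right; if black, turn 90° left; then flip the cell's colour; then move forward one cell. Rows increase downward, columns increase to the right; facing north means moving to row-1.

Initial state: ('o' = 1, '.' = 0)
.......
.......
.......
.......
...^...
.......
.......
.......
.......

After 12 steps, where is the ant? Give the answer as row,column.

4,1

t=0: .......
.......
.......
.......
...^...
.......
.......
.......
.......
t=1: .......
.......
.......
.......
...o>..
.......
.......
.......
.......
t=2: .......
.......
.......
.......
...oo..
....v..
.......
.......
.......
t=3: .......
.......
.......
.......
...oo..
...<o..
.......
.......
.......
t=4: .......
.......
.......
.......
...^o..
...oo..
.......
.......
.......
t=5: .......
.......
.......
.......
..<.o..
...oo..
.......
.......
.......
t=6: .......
.......
.......
..^....
..o.o..
...oo..
.......
.......
.......
t=7: .......
.......
.......
..o>...
..o.o..
...oo..
.......
.......
.......
t=8: .......
.......
.......
..oo...
..ovo..
...oo..
.......
.......
.......
t=9: .......
.......
.......
..oo...
..<oo..
...oo..
.......
.......
.......
t=10: .......
.......
.......
..oo...
...oo..
..voo..
.......
.......
.......
t=11: .......
.......
.......
..oo...
...oo..
.<ooo..
.......
.......
.......
t=12: .......
.......
.......
..oo...
.^.oo..
.oooo..
.......
.......
.......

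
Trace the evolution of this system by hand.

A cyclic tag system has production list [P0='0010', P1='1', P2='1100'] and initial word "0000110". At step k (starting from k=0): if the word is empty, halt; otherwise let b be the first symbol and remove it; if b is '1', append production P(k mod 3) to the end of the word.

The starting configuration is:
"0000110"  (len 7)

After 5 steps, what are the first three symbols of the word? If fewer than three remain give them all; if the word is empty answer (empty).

0) "0000110"  (len 7)
1) "000110"  (len 6)
2) "00110"  (len 5)
3) "0110"  (len 4)
4) "110"  (len 3)
5) "101"  (len 3)

101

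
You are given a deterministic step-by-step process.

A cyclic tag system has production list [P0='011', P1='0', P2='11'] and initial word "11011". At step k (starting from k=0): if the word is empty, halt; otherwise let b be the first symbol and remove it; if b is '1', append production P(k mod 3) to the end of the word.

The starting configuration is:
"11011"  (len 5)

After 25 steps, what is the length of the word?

14

[0] "11011"  (len 5)
[1] "1011011"  (len 7)
[2] "0110110"  (len 7)
[3] "110110"  (len 6)
[4] "10110011"  (len 8)
[5] "01100110"  (len 8)
[6] "1100110"  (len 7)
[7] "100110011"  (len 9)
[8] "001100110"  (len 9)
[9] "01100110"  (len 8)
[10] "1100110"  (len 7)
[11] "1001100"  (len 7)
[12] "00110011"  (len 8)
[13] "0110011"  (len 7)
[14] "110011"  (len 6)
[15] "1001111"  (len 7)
[16] "001111011"  (len 9)
[17] "01111011"  (len 8)
[18] "1111011"  (len 7)
[19] "111011011"  (len 9)
[20] "110110110"  (len 9)
[21] "1011011011"  (len 10)
[22] "011011011011"  (len 12)
[23] "11011011011"  (len 11)
[24] "101101101111"  (len 12)
[25] "01101101111011"  (len 14)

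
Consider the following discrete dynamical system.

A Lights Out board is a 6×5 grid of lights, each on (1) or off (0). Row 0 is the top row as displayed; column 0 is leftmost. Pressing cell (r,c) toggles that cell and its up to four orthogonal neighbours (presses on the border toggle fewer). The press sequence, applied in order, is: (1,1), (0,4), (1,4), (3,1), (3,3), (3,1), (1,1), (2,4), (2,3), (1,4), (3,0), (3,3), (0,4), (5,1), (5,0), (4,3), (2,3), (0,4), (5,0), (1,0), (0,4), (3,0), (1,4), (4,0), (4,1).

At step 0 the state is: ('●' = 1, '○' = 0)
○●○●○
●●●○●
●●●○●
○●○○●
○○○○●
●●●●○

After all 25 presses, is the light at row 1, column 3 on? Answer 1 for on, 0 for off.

1

gen 0: ○●○●○
●●●○●
●●●○●
○●○○●
○○○○●
●●●●○
gen 1: ○○○●○
○○○○●
●○●○●
○●○○●
○○○○●
●●●●○
gen 2: ○○○○●
○○○○○
●○●○●
○●○○●
○○○○●
●●●●○
gen 3: ○○○○○
○○○●●
●○●○○
○●○○●
○○○○●
●●●●○
gen 4: ○○○○○
○○○●●
●●●○○
●○●○●
○●○○●
●●●●○
gen 5: ○○○○○
○○○●●
●●●●○
●○○●○
○●○●●
●●●●○
gen 6: ○○○○○
○○○●●
●○●●○
○●●●○
○○○●●
●●●●○
gen 7: ○●○○○
●●●●●
●●●●○
○●●●○
○○○●●
●●●●○
gen 8: ○●○○○
●●●●○
●●●○●
○●●●●
○○○●●
●●●●○
gen 9: ○●○○○
●●●○○
●●○●○
○●●○●
○○○●●
●●●●○
gen 10: ○●○○●
●●●●●
●●○●●
○●●○●
○○○●●
●●●●○
gen 11: ○●○○●
●●●●●
○●○●●
●○●○●
●○○●●
●●●●○
gen 12: ○●○○●
●●●●●
○●○○●
●○○●○
●○○○●
●●●●○
gen 13: ○●○●○
●●●●○
○●○○●
●○○●○
●○○○●
●●●●○
gen 14: ○●○●○
●●●●○
○●○○●
●○○●○
●●○○●
○○○●○
gen 15: ○●○●○
●●●●○
○●○○●
●○○●○
○●○○●
●●○●○
gen 16: ○●○●○
●●●●○
○●○○●
●○○○○
○●●●○
●●○○○
gen 17: ○●○●○
●●●○○
○●●●○
●○○●○
○●●●○
●●○○○
gen 18: ○●○○●
●●●○●
○●●●○
●○○●○
○●●●○
●●○○○
gen 19: ○●○○●
●●●○●
○●●●○
●○○●○
●●●●○
○○○○○
gen 20: ●●○○●
○○●○●
●●●●○
●○○●○
●●●●○
○○○○○
gen 21: ●●○●○
○○●○○
●●●●○
●○○●○
●●●●○
○○○○○
gen 22: ●●○●○
○○●○○
○●●●○
○●○●○
○●●●○
○○○○○
gen 23: ●●○●●
○○●●●
○●●●●
○●○●○
○●●●○
○○○○○
gen 24: ●●○●●
○○●●●
○●●●●
●●○●○
●○●●○
●○○○○
gen 25: ●●○●●
○○●●●
○●●●●
●○○●○
○●○●○
●●○○○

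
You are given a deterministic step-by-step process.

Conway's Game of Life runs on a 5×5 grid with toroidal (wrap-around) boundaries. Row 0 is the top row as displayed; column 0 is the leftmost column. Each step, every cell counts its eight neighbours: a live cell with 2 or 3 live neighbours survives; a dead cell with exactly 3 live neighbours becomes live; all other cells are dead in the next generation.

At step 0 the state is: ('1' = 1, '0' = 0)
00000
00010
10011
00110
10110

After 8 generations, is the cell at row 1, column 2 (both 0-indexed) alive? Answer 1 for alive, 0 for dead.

k=0  00000
00010
10011
00110
10110
k=1  00111
00010
00000
10000
01111
k=2  11000
00111
00000
11111
01000
k=3  11011
11111
00000
11111
00010
k=4  00000
00000
00000
11111
00000
k=5  00000
00000
11111
11111
11111
k=6  11111
11111
00000
00000
00000
k=7  00000
00000
11111
00000
11111
k=8  11111
11111
11111
00000
11111

1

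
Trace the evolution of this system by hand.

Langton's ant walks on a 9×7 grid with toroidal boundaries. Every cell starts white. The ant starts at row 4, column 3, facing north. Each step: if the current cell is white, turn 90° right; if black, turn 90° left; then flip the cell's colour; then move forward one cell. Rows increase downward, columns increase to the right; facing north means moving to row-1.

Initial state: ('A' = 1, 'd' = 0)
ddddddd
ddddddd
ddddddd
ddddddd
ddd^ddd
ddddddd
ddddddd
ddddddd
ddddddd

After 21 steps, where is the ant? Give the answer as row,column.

k=0  ddddddd
ddddddd
ddddddd
ddddddd
ddd^ddd
ddddddd
ddddddd
ddddddd
ddddddd
k=1  ddddddd
ddddddd
ddddddd
ddddddd
dddA>dd
ddddddd
ddddddd
ddddddd
ddddddd
k=2  ddddddd
ddddddd
ddddddd
ddddddd
dddAAdd
ddddvdd
ddddddd
ddddddd
ddddddd
k=3  ddddddd
ddddddd
ddddddd
ddddddd
dddAAdd
ddd<Add
ddddddd
ddddddd
ddddddd
k=4  ddddddd
ddddddd
ddddddd
ddddddd
ddd^Add
dddAAdd
ddddddd
ddddddd
ddddddd
k=5  ddddddd
ddddddd
ddddddd
ddddddd
dd<dAdd
dddAAdd
ddddddd
ddddddd
ddddddd
k=6  ddddddd
ddddddd
ddddddd
dd^dddd
ddAdAdd
dddAAdd
ddddddd
ddddddd
ddddddd
k=7  ddddddd
ddddddd
ddddddd
ddA>ddd
ddAdAdd
dddAAdd
ddddddd
ddddddd
ddddddd
k=8  ddddddd
ddddddd
ddddddd
ddAAddd
ddAvAdd
dddAAdd
ddddddd
ddddddd
ddddddd
k=9  ddddddd
ddddddd
ddddddd
ddAAddd
dd<AAdd
dddAAdd
ddddddd
ddddddd
ddddddd
k=10  ddddddd
ddddddd
ddddddd
ddAAddd
dddAAdd
ddvAAdd
ddddddd
ddddddd
ddddddd
k=11  ddddddd
ddddddd
ddddddd
ddAAddd
dddAAdd
d<AAAdd
ddddddd
ddddddd
ddddddd
k=12  ddddddd
ddddddd
ddddddd
ddAAddd
d^dAAdd
dAAAAdd
ddddddd
ddddddd
ddddddd
k=13  ddddddd
ddddddd
ddddddd
ddAAddd
dA>AAdd
dAAAAdd
ddddddd
ddddddd
ddddddd
k=14  ddddddd
ddddddd
ddddddd
ddAAddd
dAAAAdd
dAvAAdd
ddddddd
ddddddd
ddddddd
k=15  ddddddd
ddddddd
ddddddd
ddAAddd
dAAAAdd
dAd>Add
ddddddd
ddddddd
ddddddd
k=16  ddddddd
ddddddd
ddddddd
ddAAddd
dAA^Add
dAddAdd
ddddddd
ddddddd
ddddddd
k=17  ddddddd
ddddddd
ddddddd
ddAAddd
dA<dAdd
dAddAdd
ddddddd
ddddddd
ddddddd
k=18  ddddddd
ddddddd
ddddddd
ddAAddd
dAddAdd
dAvdAdd
ddddddd
ddddddd
ddddddd
k=19  ddddddd
ddddddd
ddddddd
ddAAddd
dAddAdd
d<AdAdd
ddddddd
ddddddd
ddddddd
k=20  ddddddd
ddddddd
ddddddd
ddAAddd
dAddAdd
ddAdAdd
dvddddd
ddddddd
ddddddd
k=21  ddddddd
ddddddd
ddddddd
ddAAddd
dAddAdd
ddAdAdd
<Addddd
ddddddd
ddddddd

6,0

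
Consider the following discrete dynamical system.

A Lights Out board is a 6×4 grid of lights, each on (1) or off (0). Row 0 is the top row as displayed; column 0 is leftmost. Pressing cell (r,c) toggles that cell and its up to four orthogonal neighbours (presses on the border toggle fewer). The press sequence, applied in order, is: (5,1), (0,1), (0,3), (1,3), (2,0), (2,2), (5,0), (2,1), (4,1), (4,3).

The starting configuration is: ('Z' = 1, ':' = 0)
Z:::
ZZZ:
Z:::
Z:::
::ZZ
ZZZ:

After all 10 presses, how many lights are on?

10

gen 0: Z:::
ZZZ:
Z:::
Z:::
::ZZ
ZZZ:
gen 1: Z:::
ZZZ:
Z:::
Z:::
:ZZZ
::::
gen 2: :ZZ:
Z:Z:
Z:::
Z:::
:ZZZ
::::
gen 3: :Z:Z
Z:ZZ
Z:::
Z:::
:ZZZ
::::
gen 4: :Z::
Z:::
Z::Z
Z:::
:ZZZ
::::
gen 5: :Z::
::::
:Z:Z
::::
:ZZZ
::::
gen 6: :Z::
::Z:
::Z:
::Z:
:ZZZ
::::
gen 7: :Z::
::Z:
::Z:
::Z:
ZZZZ
ZZ::
gen 8: :Z::
:ZZ:
ZZ::
:ZZ:
ZZZZ
ZZ::
gen 9: :Z::
:ZZ:
ZZ::
::Z:
:::Z
Z:::
gen 10: :Z::
:ZZ:
ZZ::
::ZZ
::Z:
Z::Z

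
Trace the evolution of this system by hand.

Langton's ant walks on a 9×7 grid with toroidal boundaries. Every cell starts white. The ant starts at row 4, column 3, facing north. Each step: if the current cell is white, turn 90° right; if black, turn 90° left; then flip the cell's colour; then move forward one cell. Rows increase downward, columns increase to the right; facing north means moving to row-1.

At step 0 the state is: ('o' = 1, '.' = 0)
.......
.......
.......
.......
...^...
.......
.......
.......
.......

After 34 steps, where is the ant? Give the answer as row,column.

k=0  .......
.......
.......
.......
...^...
.......
.......
.......
.......
k=1  .......
.......
.......
.......
...o>..
.......
.......
.......
.......
k=2  .......
.......
.......
.......
...oo..
....v..
.......
.......
.......
k=3  .......
.......
.......
.......
...oo..
...<o..
.......
.......
.......
k=4  .......
.......
.......
.......
...^o..
...oo..
.......
.......
.......
k=5  .......
.......
.......
.......
..<.o..
...oo..
.......
.......
.......
k=6  .......
.......
.......
..^....
..o.o..
...oo..
.......
.......
.......
k=7  .......
.......
.......
..o>...
..o.o..
...oo..
.......
.......
.......
k=8  .......
.......
.......
..oo...
..ovo..
...oo..
.......
.......
.......
k=9  .......
.......
.......
..oo...
..<oo..
...oo..
.......
.......
.......
k=10  .......
.......
.......
..oo...
...oo..
..voo..
.......
.......
.......
k=11  .......
.......
.......
..oo...
...oo..
.<ooo..
.......
.......
.......
k=12  .......
.......
.......
..oo...
.^.oo..
.oooo..
.......
.......
.......
k=13  .......
.......
.......
..oo...
.o>oo..
.oooo..
.......
.......
.......
k=14  .......
.......
.......
..oo...
.oooo..
.ovoo..
.......
.......
.......
k=15  .......
.......
.......
..oo...
.oooo..
.o.>o..
.......
.......
.......
k=16  .......
.......
.......
..oo...
.oo^o..
.o..o..
.......
.......
.......
k=17  .......
.......
.......
..oo...
.o<.o..
.o..o..
.......
.......
.......
k=18  .......
.......
.......
..oo...
.o..o..
.ov.o..
.......
.......
.......
k=19  .......
.......
.......
..oo...
.o..o..
.<o.o..
.......
.......
.......
k=20  .......
.......
.......
..oo...
.o..o..
..o.o..
.v.....
.......
.......
k=21  .......
.......
.......
..oo...
.o..o..
..o.o..
<o.....
.......
.......
k=22  .......
.......
.......
..oo...
.o..o..
^.o.o..
oo.....
.......
.......
k=23  .......
.......
.......
..oo...
.o..o..
o>o.o..
oo.....
.......
.......
k=24  .......
.......
.......
..oo...
.o..o..
ooo.o..
ov.....
.......
.......
k=25  .......
.......
.......
..oo...
.o..o..
ooo.o..
o.>....
.......
.......
k=26  .......
.......
.......
..oo...
.o..o..
ooo.o..
o.o....
..v....
.......
k=27  .......
.......
.......
..oo...
.o..o..
ooo.o..
o.o....
.<o....
.......
k=28  .......
.......
.......
..oo...
.o..o..
ooo.o..
o^o....
.oo....
.......
k=29  .......
.......
.......
..oo...
.o..o..
ooo.o..
oo>....
.oo....
.......
k=30  .......
.......
.......
..oo...
.o..o..
oo^.o..
oo.....
.oo....
.......
k=31  .......
.......
.......
..oo...
.o..o..
o<..o..
oo.....
.oo....
.......
k=32  .......
.......
.......
..oo...
.o..o..
o...o..
ov.....
.oo....
.......
k=33  .......
.......
.......
..oo...
.o..o..
o...o..
o.>....
.oo....
.......
k=34  .......
.......
.......
..oo...
.o..o..
o...o..
o.o....
.ov....
.......

7,2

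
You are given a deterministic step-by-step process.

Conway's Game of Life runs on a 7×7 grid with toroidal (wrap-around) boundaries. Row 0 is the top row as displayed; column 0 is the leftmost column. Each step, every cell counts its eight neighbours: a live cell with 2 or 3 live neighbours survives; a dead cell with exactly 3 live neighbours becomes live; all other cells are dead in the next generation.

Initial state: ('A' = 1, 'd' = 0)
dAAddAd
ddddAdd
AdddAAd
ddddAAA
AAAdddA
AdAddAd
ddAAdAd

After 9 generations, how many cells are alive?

5

[0] dAAddAd
ddddAdd
AdddAAd
ddddAAA
AAAdddA
AdAddAd
ddAAdAd
[1] dAAddAd
dAdAAdA
dddAddd
dddAAdd
ddAAAdd
AdddAAd
dddAdAd
[2] AAdddAA
AAdAAAd
dddddAd
ddddddd
ddAdddd
ddAddAA
dAAAdAd
[3] ddddddd
dAAdddd
dddddAA
ddddddd
ddddddd
ddddAAA
dddAddd
[4] ddAdddd
ddddddd
ddddddd
ddddddd
dddddAd
ddddAAd
ddddAAd
[5] ddddddd
ddddddd
ddddddd
ddddddd
ddddAAd
ddddddA
dddAAAd
[6] ddddAdd
ddddddd
ddddddd
ddddddd
dddddAd
dddAddA
ddddAAd
[7] ddddAAd
ddddddd
ddddddd
ddddddd
ddddddd
ddddddA
dddAAAd
[8] dddAdAd
ddddddd
ddddddd
ddddddd
ddddddd
ddddAAd
dddAddA
[9] ddddAdd
ddddddd
ddddddd
ddddddd
ddddddd
ddddAAd
dddAddA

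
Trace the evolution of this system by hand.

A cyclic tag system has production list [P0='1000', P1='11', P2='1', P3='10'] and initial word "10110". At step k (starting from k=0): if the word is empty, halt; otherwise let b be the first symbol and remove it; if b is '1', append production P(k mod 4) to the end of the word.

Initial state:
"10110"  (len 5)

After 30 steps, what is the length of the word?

12

k=0  "10110"  (len 5)
k=1  "01101000"  (len 8)
k=2  "1101000"  (len 7)
k=3  "1010001"  (len 7)
k=4  "01000110"  (len 8)
k=5  "1000110"  (len 7)
k=6  "00011011"  (len 8)
k=7  "0011011"  (len 7)
k=8  "011011"  (len 6)
k=9  "11011"  (len 5)
k=10  "101111"  (len 6)
k=11  "011111"  (len 6)
k=12  "11111"  (len 5)
k=13  "11111000"  (len 8)
k=14  "111100011"  (len 9)
k=15  "111000111"  (len 9)
k=16  "1100011110"  (len 10)
k=17  "1000111101000"  (len 13)
k=18  "00011110100011"  (len 14)
k=19  "0011110100011"  (len 13)
k=20  "011110100011"  (len 12)
k=21  "11110100011"  (len 11)
k=22  "111010001111"  (len 12)
k=23  "110100011111"  (len 12)
k=24  "1010001111110"  (len 13)
k=25  "0100011111101000"  (len 16)
k=26  "100011111101000"  (len 15)
k=27  "000111111010001"  (len 15)
k=28  "00111111010001"  (len 14)
k=29  "0111111010001"  (len 13)
k=30  "111111010001"  (len 12)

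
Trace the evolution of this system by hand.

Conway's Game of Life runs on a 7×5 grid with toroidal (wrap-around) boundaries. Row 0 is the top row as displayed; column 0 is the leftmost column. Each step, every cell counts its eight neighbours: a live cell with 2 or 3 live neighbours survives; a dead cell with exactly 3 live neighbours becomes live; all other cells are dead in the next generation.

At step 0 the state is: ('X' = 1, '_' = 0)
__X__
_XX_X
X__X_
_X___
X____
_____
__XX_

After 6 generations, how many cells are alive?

k=0  __X__
_XX_X
X__X_
_X___
X____
_____
__XX_
k=1  _____
XXX_X
X__XX
XX__X
_____
_____
__XX_
k=2  X___X
_XX__
_____
_X_X_
X____
_____
_____
k=3  XX___
XX___
_X___
_____
_____
_____
_____
k=4  XX___
__X__
XX___
_____
_____
_____
_____
k=5  _X___
__X__
_X___
_____
_____
_____
_____
k=6  _____
_XX__
_____
_____
_____
_____
_____

2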